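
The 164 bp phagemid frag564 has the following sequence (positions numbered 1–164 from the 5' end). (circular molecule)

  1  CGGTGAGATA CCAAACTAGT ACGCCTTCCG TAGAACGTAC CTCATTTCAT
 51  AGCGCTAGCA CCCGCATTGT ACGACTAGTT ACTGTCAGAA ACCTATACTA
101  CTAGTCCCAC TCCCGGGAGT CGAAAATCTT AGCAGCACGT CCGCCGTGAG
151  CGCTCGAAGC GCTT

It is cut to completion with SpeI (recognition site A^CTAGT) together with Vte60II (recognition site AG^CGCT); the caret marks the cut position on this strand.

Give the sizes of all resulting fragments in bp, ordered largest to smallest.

50, 37, 26, 22, 20, 9 bp

SpeI sites (ACTAGT) start at positions 15, 74, 100.
SpeI cuts after the first base of each site, so after positions 15, 74, 100.
Vte60II sites (AGCGCT) start at positions 51, 149, 158.
Vte60II cuts after base 2 of each site, so after positions 52, 150, 159.
Combined cut positions: 15, 52, 74, 100, 150, 159.
Circular molecule, 6 cuts → 6 fragments:
  16–52 → 37 bp
  53–74 → 22 bp
  75–100 → 26 bp
  101–150 → 50 bp
  151–159 → 9 bp
  160–164 then 1–15 → 5 + 15 = 20 bp
Sorted largest to smallest: 50, 37, 26, 22, 20, 9 bp.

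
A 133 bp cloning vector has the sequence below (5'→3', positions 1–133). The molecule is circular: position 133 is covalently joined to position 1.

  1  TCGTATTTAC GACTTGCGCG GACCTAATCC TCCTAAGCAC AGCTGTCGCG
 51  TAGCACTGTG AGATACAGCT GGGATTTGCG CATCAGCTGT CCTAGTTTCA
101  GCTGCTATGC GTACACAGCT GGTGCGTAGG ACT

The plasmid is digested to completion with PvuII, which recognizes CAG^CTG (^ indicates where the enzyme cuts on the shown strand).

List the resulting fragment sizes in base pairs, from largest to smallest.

PvuII sites (CAGCTG) start at positions 40, 66, 84, 99, 116.
PvuII cuts after base 3 of each site, so after positions 42, 68, 86, 101, 118.
Circular molecule, 5 cuts → 5 fragments:
  43–68 → 26 bp
  69–86 → 18 bp
  87–101 → 15 bp
  102–118 → 17 bp
  119–133 then 1–42 → 15 + 42 = 57 bp
Sorted largest to smallest: 57, 26, 18, 17, 15 bp.

57, 26, 18, 17, 15 bp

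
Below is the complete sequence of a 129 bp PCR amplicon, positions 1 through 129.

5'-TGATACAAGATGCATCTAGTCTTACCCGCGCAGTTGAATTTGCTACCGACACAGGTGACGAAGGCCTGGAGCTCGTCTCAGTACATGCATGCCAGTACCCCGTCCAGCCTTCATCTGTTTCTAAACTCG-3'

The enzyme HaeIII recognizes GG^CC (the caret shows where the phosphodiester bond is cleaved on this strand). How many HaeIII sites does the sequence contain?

GGCC occurs starting at position 63.
HaeIII cuts at 1 site.

1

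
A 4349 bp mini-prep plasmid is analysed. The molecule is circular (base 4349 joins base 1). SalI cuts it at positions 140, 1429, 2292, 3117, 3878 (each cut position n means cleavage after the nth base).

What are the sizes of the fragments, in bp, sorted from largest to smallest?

1289, 863, 825, 761, 611 bp

Circular molecule, 5 cuts → 5 fragments:
  1429 − 140 = 1289 bp
  2292 − 1429 = 863 bp
  3117 − 2292 = 825 bp
  3878 − 3117 = 761 bp
  wrap: 4349 − 3878 + 140 = 611 bp
Sorted largest to smallest: 1289, 863, 825, 761, 611 bp.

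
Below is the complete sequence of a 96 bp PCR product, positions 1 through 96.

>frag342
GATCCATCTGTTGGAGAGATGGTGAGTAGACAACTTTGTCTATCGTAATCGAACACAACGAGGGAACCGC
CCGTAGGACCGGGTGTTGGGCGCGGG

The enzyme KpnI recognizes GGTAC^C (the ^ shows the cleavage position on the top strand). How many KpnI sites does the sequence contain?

No occurrence of GGTACC is present in the sequence.
KpnI does not cut: 0 sites.

0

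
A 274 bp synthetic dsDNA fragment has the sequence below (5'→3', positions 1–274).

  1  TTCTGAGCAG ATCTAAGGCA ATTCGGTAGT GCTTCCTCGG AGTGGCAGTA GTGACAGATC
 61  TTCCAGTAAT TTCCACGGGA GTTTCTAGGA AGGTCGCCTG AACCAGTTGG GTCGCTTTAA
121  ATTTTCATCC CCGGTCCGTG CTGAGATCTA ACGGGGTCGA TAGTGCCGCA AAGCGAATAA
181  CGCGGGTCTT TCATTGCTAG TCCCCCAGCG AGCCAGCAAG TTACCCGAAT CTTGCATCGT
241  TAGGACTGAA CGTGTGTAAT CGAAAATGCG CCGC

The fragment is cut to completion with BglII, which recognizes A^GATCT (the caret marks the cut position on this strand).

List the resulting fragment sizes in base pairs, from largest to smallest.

BglII sites (AGATCT) start at positions 9, 56, 144.
BglII cuts after the first base of each site, so after positions 9, 56, 144.
Linear molecule, 3 cuts → 4 fragments:
  1–9 → 9 bp
  10–56 → 47 bp
  57–144 → 88 bp
  145–274 → 130 bp
Sorted largest to smallest: 130, 88, 47, 9 bp.

130, 88, 47, 9 bp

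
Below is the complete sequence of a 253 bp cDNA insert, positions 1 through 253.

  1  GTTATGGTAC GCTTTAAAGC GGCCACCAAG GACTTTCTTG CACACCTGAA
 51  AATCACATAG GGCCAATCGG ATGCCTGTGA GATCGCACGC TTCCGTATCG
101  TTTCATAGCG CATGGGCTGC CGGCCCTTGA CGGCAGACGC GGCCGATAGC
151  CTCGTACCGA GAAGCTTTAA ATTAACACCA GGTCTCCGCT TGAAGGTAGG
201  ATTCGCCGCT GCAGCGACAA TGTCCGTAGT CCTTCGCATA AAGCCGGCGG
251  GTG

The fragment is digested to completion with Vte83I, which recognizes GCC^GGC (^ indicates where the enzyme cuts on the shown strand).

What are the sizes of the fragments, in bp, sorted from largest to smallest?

124, 121, 8 bp

Vte83I sites (GCCGGC) start at positions 119, 243.
Vte83I cuts after base 3 of each site, so after positions 121, 245.
Linear molecule, 2 cuts → 3 fragments:
  1–121 → 121 bp
  122–245 → 124 bp
  246–253 → 8 bp
Sorted largest to smallest: 124, 121, 8 bp.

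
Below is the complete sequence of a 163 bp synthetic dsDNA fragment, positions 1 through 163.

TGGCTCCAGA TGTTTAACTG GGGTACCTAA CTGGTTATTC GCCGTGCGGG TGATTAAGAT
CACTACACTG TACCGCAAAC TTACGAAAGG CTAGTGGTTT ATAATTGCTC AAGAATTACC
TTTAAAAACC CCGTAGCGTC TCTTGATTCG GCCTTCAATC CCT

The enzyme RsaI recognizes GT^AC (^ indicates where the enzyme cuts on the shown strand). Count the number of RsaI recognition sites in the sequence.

2

GTAC occurs starting at positions 23, 70.
RsaI cuts at 2 sites.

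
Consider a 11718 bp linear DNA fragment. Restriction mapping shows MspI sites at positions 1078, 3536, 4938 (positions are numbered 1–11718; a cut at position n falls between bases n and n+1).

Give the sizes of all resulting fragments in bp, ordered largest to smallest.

Linear molecule, 3 cuts → 4 fragments:
  1078 − 0 = 1078 bp
  3536 − 1078 = 2458 bp
  4938 − 3536 = 1402 bp
  11718 − 4938 = 6780 bp
Sorted largest to smallest: 6780, 2458, 1402, 1078 bp.

6780, 2458, 1402, 1078 bp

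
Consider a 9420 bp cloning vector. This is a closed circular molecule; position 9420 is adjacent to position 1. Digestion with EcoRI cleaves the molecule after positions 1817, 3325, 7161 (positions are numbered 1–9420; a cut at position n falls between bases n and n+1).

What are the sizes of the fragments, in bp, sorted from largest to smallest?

Circular molecule, 3 cuts → 3 fragments:
  3325 − 1817 = 1508 bp
  7161 − 3325 = 3836 bp
  wrap: 9420 − 7161 + 1817 = 4076 bp
Sorted largest to smallest: 4076, 3836, 1508 bp.

4076, 3836, 1508 bp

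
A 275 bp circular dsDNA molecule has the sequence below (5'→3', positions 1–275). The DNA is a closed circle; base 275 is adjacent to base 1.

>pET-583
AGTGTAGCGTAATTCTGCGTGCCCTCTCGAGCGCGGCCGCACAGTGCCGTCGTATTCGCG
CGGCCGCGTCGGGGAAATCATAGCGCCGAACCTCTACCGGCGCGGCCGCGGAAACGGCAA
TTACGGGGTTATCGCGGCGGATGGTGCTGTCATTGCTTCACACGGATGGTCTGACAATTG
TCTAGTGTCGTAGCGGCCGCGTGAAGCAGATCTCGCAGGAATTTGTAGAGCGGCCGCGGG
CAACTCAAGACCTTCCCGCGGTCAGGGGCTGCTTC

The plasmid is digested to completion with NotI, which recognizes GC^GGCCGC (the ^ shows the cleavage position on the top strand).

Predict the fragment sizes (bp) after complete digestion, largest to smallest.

91, 78, 42, 37, 27 bp

NotI sites (GCGGCCGC) start at positions 33, 60, 102, 193, 230.
NotI cuts after base 2 of each site, so after positions 34, 61, 103, 194, 231.
Circular molecule, 5 cuts → 5 fragments:
  35–61 → 27 bp
  62–103 → 42 bp
  104–194 → 91 bp
  195–231 → 37 bp
  232–275 then 1–34 → 44 + 34 = 78 bp
Sorted largest to smallest: 91, 78, 42, 37, 27 bp.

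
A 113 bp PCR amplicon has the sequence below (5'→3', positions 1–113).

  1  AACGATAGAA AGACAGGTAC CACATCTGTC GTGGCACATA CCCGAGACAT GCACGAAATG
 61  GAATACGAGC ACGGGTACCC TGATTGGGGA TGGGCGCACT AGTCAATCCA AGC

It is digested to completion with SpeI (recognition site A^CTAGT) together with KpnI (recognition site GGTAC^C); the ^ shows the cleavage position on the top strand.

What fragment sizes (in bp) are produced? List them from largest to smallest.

58, 20, 20, 15 bp

The SpeI site (ACTAGT) starts at position 98.
SpeI cuts after the first base of each site, so after position 98.
KpnI sites (GGTACC) start at positions 16, 74.
KpnI cuts after base 5 of each site (before the last base), so after positions 20, 78.
Combined cut positions: 20, 78, 98.
Linear molecule, 3 cuts → 4 fragments:
  1–20 → 20 bp
  21–78 → 58 bp
  79–98 → 20 bp
  99–113 → 15 bp
Sorted largest to smallest: 58, 20, 20, 15 bp.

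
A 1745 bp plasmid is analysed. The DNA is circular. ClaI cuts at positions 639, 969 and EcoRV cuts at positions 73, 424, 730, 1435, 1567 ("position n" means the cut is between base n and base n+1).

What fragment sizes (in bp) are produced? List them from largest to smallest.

466, 351, 251, 239, 215, 132, 91 bp

Combined cut positions (sorted): 73, 424, 639, 730, 969, 1435, 1567.
Circular molecule, 7 cuts → 7 fragments:
  424 − 73 = 351 bp
  639 − 424 = 215 bp
  730 − 639 = 91 bp
  969 − 730 = 239 bp
  1435 − 969 = 466 bp
  1567 − 1435 = 132 bp
  wrap: 1745 − 1567 + 73 = 251 bp
Sorted largest to smallest: 466, 351, 251, 239, 215, 132, 91 bp.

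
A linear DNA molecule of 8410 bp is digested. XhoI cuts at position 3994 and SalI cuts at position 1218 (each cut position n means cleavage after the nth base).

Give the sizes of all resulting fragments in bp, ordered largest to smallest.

Combined cut positions (sorted): 1218, 3994.
Linear molecule, 2 cuts → 3 fragments:
  1218 − 0 = 1218 bp
  3994 − 1218 = 2776 bp
  8410 − 3994 = 4416 bp
Sorted largest to smallest: 4416, 2776, 1218 bp.

4416, 2776, 1218 bp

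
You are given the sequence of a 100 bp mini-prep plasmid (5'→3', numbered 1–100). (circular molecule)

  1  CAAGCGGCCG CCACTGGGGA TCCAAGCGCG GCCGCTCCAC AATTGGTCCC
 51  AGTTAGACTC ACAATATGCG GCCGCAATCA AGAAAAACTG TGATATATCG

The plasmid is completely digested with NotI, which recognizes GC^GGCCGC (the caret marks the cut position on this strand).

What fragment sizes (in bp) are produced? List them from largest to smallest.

40, 36, 24 bp

NotI sites (GCGGCCGC) start at positions 4, 28, 68.
NotI cuts after base 2 of each site, so after positions 5, 29, 69.
Circular molecule, 3 cuts → 3 fragments:
  6–29 → 24 bp
  30–69 → 40 bp
  70–100 then 1–5 → 31 + 5 = 36 bp
Sorted largest to smallest: 40, 36, 24 bp.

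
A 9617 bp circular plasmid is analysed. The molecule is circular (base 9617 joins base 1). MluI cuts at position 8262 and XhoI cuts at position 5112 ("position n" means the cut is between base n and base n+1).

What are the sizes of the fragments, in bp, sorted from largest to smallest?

6467, 3150 bp

Combined cut positions (sorted): 5112, 8262.
Circular molecule, 2 cuts → 2 fragments:
  8262 − 5112 = 3150 bp
  wrap: 9617 − 8262 + 5112 = 6467 bp
Sorted largest to smallest: 6467, 3150 bp.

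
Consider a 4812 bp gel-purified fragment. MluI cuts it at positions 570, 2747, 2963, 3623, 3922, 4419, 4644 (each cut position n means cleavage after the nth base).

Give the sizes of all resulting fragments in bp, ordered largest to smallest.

Linear molecule, 7 cuts → 8 fragments:
  570 − 0 = 570 bp
  2747 − 570 = 2177 bp
  2963 − 2747 = 216 bp
  3623 − 2963 = 660 bp
  3922 − 3623 = 299 bp
  4419 − 3922 = 497 bp
  4644 − 4419 = 225 bp
  4812 − 4644 = 168 bp
Sorted largest to smallest: 2177, 660, 570, 497, 299, 225, 216, 168 bp.

2177, 660, 570, 497, 299, 225, 216, 168 bp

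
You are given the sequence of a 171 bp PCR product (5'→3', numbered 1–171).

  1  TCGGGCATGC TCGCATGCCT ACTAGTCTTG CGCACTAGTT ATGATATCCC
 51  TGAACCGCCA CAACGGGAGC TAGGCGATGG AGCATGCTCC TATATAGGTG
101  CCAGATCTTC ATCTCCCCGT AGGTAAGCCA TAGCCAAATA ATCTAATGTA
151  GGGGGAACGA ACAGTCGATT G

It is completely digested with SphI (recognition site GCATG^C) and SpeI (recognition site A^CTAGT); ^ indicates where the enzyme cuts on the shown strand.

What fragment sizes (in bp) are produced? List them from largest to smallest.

SphI sites (GCATGC) start at positions 5, 13, 82.
SphI cuts after base 5 of each site (before the last base), so after positions 9, 17, 86.
SpeI sites (ACTAGT) start at positions 21, 34.
SpeI cuts after the first base of each site, so after positions 21, 34.
Combined cut positions: 9, 17, 21, 34, 86.
Linear molecule, 5 cuts → 6 fragments:
  1–9 → 9 bp
  10–17 → 8 bp
  18–21 → 4 bp
  22–34 → 13 bp
  35–86 → 52 bp
  87–171 → 85 bp
Sorted largest to smallest: 85, 52, 13, 9, 8, 4 bp.

85, 52, 13, 9, 8, 4 bp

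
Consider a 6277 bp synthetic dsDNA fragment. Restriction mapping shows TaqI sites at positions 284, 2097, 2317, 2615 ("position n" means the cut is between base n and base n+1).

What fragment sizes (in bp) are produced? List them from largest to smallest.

3662, 1813, 298, 284, 220 bp

Linear molecule, 4 cuts → 5 fragments:
  284 − 0 = 284 bp
  2097 − 284 = 1813 bp
  2317 − 2097 = 220 bp
  2615 − 2317 = 298 bp
  6277 − 2615 = 3662 bp
Sorted largest to smallest: 3662, 1813, 298, 284, 220 bp.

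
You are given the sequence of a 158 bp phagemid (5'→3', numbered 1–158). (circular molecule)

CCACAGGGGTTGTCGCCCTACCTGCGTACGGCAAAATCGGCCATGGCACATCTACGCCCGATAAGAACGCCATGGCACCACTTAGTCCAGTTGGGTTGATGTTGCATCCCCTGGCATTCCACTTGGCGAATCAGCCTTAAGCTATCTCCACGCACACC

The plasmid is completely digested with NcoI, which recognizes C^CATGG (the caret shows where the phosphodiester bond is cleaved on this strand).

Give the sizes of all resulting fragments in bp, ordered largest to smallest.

129, 29 bp

NcoI sites (CCATGG) start at positions 41, 70.
NcoI cuts after the first base of each site, so after positions 41, 70.
Circular molecule, 2 cuts → 2 fragments:
  42–70 → 29 bp
  71–158 then 1–41 → 88 + 41 = 129 bp
Sorted largest to smallest: 129, 29 bp.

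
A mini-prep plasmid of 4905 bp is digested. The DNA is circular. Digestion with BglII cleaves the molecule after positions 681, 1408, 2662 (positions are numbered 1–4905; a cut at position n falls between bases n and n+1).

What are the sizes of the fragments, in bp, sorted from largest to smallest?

Circular molecule, 3 cuts → 3 fragments:
  1408 − 681 = 727 bp
  2662 − 1408 = 1254 bp
  wrap: 4905 − 2662 + 681 = 2924 bp
Sorted largest to smallest: 2924, 1254, 727 bp.

2924, 1254, 727 bp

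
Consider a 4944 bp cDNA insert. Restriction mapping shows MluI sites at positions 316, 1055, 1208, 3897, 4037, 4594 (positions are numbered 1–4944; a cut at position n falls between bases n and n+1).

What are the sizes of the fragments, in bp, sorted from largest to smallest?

Linear molecule, 6 cuts → 7 fragments:
  316 − 0 = 316 bp
  1055 − 316 = 739 bp
  1208 − 1055 = 153 bp
  3897 − 1208 = 2689 bp
  4037 − 3897 = 140 bp
  4594 − 4037 = 557 bp
  4944 − 4594 = 350 bp
Sorted largest to smallest: 2689, 739, 557, 350, 316, 153, 140 bp.

2689, 739, 557, 350, 316, 153, 140 bp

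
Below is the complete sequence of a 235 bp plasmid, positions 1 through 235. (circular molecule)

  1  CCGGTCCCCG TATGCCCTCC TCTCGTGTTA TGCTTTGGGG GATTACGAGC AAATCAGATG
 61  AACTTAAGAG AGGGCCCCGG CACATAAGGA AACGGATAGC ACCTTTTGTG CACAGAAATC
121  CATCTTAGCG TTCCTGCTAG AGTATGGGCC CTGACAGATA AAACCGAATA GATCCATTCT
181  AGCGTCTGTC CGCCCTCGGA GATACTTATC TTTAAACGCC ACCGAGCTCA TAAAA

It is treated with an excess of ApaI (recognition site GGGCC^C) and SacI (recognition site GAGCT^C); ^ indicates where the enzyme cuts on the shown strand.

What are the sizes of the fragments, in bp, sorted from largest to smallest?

83, 78, 74 bp

ApaI sites (GGGCCC) start at positions 72, 146.
ApaI cuts after base 5 of each site (before the last base), so after positions 76, 150.
The SacI site (GAGCTC) starts at position 224.
SacI cuts after base 5 of each site (before the last base), so after position 228.
Combined cut positions: 76, 150, 228.
Circular molecule, 3 cuts → 3 fragments:
  77–150 → 74 bp
  151–228 → 78 bp
  229–235 then 1–76 → 7 + 76 = 83 bp
Sorted largest to smallest: 83, 78, 74 bp.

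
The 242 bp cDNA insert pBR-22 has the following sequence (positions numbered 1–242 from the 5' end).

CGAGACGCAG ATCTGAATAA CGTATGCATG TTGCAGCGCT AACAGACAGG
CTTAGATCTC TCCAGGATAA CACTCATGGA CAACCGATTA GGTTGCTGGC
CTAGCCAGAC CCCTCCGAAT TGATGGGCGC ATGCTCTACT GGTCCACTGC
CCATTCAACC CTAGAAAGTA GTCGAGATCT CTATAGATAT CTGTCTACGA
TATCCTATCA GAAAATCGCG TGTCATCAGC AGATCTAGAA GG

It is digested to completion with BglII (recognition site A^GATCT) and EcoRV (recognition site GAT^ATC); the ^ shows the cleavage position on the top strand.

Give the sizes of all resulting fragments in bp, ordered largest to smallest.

BglII sites (AGATCT) start at positions 9, 54, 175, 231.
BglII cuts after the first base of each site, so after positions 9, 54, 175, 231.
EcoRV sites (GATATC) start at positions 186, 199.
EcoRV cuts after base 3 of each site, so after positions 188, 201.
Combined cut positions: 9, 54, 175, 188, 201, 231.
Linear molecule, 6 cuts → 7 fragments:
  1–9 → 9 bp
  10–54 → 45 bp
  55–175 → 121 bp
  176–188 → 13 bp
  189–201 → 13 bp
  202–231 → 30 bp
  232–242 → 11 bp
Sorted largest to smallest: 121, 45, 30, 13, 13, 11, 9 bp.

121, 45, 30, 13, 13, 11, 9 bp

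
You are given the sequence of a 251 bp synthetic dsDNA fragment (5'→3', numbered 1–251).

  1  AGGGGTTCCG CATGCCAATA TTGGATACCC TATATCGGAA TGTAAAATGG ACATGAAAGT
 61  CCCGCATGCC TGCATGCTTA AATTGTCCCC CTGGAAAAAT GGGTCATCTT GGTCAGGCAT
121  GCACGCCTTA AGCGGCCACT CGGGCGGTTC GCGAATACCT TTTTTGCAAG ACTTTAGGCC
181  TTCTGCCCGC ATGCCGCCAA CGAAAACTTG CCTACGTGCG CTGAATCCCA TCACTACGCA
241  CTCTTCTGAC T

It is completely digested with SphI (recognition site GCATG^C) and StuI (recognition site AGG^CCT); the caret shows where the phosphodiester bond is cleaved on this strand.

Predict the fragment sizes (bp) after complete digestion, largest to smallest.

SphI sites (GCATGC) start at positions 10, 64, 72, 117, 189.
SphI cuts after base 5 of each site (before the last base), so after positions 14, 68, 76, 121, 193.
The StuI site (AGGCCT) starts at position 176.
StuI cuts after base 3 of each site, so after position 178.
Combined cut positions: 14, 68, 76, 121, 178, 193.
Linear molecule, 6 cuts → 7 fragments:
  1–14 → 14 bp
  15–68 → 54 bp
  69–76 → 8 bp
  77–121 → 45 bp
  122–178 → 57 bp
  179–193 → 15 bp
  194–251 → 58 bp
Sorted largest to smallest: 58, 57, 54, 45, 15, 14, 8 bp.

58, 57, 54, 45, 15, 14, 8 bp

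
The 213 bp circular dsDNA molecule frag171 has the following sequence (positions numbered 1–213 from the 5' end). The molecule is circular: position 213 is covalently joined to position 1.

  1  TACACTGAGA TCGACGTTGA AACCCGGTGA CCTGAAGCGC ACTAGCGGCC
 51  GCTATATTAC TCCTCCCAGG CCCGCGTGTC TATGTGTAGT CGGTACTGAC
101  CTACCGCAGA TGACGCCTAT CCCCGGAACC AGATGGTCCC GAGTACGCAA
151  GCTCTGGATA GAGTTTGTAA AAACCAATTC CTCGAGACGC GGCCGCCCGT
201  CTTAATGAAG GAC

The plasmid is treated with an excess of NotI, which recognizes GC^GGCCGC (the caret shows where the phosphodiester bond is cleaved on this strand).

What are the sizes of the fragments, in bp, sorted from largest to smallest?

144, 69 bp

NotI sites (GCGGCCGC) start at positions 45, 189.
NotI cuts after base 2 of each site, so after positions 46, 190.
Circular molecule, 2 cuts → 2 fragments:
  47–190 → 144 bp
  191–213 then 1–46 → 23 + 46 = 69 bp
Sorted largest to smallest: 144, 69 bp.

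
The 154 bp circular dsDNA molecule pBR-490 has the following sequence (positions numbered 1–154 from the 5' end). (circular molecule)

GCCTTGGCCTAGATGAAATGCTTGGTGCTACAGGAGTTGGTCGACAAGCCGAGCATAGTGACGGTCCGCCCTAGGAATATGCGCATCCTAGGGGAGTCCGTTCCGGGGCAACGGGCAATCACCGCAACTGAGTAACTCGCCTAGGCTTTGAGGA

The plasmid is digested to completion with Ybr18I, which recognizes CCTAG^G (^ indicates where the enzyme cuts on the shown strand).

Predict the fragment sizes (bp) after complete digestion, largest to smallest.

Ybr18I sites (CCTAGG) start at positions 70, 87, 140.
Ybr18I cuts after base 5 of each site (before the last base), so after positions 74, 91, 144.
Circular molecule, 3 cuts → 3 fragments:
  75–91 → 17 bp
  92–144 → 53 bp
  145–154 then 1–74 → 10 + 74 = 84 bp
Sorted largest to smallest: 84, 53, 17 bp.

84, 53, 17 bp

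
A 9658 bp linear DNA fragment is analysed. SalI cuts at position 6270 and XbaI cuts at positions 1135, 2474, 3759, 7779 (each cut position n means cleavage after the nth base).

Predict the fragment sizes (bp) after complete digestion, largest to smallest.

2511, 1879, 1509, 1339, 1285, 1135 bp

Combined cut positions (sorted): 1135, 2474, 3759, 6270, 7779.
Linear molecule, 5 cuts → 6 fragments:
  1135 − 0 = 1135 bp
  2474 − 1135 = 1339 bp
  3759 − 2474 = 1285 bp
  6270 − 3759 = 2511 bp
  7779 − 6270 = 1509 bp
  9658 − 7779 = 1879 bp
Sorted largest to smallest: 2511, 1879, 1509, 1339, 1285, 1135 bp.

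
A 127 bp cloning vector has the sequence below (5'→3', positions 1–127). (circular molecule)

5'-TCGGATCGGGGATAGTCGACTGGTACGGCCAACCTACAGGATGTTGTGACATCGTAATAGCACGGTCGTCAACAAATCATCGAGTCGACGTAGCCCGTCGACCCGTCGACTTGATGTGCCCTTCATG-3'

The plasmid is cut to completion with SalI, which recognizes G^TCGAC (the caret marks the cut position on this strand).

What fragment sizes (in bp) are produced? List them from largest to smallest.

SalI sites (GTCGAC) start at positions 15, 84, 97, 105.
SalI cuts after the first base of each site, so after positions 15, 84, 97, 105.
Circular molecule, 4 cuts → 4 fragments:
  16–84 → 69 bp
  85–97 → 13 bp
  98–105 → 8 bp
  106–127 then 1–15 → 22 + 15 = 37 bp
Sorted largest to smallest: 69, 37, 13, 8 bp.

69, 37, 13, 8 bp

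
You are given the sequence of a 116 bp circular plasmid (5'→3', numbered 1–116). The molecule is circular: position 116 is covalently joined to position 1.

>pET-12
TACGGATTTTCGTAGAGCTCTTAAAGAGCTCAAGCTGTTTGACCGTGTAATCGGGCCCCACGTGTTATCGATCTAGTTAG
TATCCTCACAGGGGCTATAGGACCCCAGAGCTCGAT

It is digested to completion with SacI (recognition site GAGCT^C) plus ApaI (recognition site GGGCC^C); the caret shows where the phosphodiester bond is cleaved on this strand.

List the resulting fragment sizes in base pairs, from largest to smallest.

SacI sites (GAGCTC) start at positions 15, 26, 108.
SacI cuts after base 5 of each site (before the last base), so after positions 19, 30, 112.
The ApaI site (GGGCCC) starts at position 53.
ApaI cuts after base 5 of each site (before the last base), so after position 57.
Combined cut positions: 19, 30, 57, 112.
Circular molecule, 4 cuts → 4 fragments:
  20–30 → 11 bp
  31–57 → 27 bp
  58–112 → 55 bp
  113–116 then 1–19 → 4 + 19 = 23 bp
Sorted largest to smallest: 55, 27, 23, 11 bp.

55, 27, 23, 11 bp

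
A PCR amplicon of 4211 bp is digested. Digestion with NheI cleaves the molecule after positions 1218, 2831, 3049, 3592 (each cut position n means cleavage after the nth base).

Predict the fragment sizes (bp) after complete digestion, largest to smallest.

Linear molecule, 4 cuts → 5 fragments:
  1218 − 0 = 1218 bp
  2831 − 1218 = 1613 bp
  3049 − 2831 = 218 bp
  3592 − 3049 = 543 bp
  4211 − 3592 = 619 bp
Sorted largest to smallest: 1613, 1218, 619, 543, 218 bp.

1613, 1218, 619, 543, 218 bp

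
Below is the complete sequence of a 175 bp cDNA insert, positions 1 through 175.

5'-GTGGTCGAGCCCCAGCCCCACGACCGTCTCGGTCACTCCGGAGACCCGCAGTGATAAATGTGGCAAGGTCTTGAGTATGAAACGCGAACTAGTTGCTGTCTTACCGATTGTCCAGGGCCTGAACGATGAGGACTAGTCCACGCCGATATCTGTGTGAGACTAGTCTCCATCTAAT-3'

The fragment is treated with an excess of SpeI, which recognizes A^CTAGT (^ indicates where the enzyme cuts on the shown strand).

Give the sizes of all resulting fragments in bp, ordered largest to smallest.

SpeI sites (ACTAGT) start at positions 88, 132, 159.
SpeI cuts after the first base of each site, so after positions 88, 132, 159.
Linear molecule, 3 cuts → 4 fragments:
  1–88 → 88 bp
  89–132 → 44 bp
  133–159 → 27 bp
  160–175 → 16 bp
Sorted largest to smallest: 88, 44, 27, 16 bp.

88, 44, 27, 16 bp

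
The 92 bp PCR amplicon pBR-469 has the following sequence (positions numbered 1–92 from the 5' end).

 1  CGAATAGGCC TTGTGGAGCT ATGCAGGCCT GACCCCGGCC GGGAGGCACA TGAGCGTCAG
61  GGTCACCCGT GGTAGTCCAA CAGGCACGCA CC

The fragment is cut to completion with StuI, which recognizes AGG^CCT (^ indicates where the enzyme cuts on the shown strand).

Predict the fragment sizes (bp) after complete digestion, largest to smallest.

StuI sites (AGGCCT) start at positions 6, 25.
StuI cuts after base 3 of each site, so after positions 8, 27.
Linear molecule, 2 cuts → 3 fragments:
  1–8 → 8 bp
  9–27 → 19 bp
  28–92 → 65 bp
Sorted largest to smallest: 65, 19, 8 bp.

65, 19, 8 bp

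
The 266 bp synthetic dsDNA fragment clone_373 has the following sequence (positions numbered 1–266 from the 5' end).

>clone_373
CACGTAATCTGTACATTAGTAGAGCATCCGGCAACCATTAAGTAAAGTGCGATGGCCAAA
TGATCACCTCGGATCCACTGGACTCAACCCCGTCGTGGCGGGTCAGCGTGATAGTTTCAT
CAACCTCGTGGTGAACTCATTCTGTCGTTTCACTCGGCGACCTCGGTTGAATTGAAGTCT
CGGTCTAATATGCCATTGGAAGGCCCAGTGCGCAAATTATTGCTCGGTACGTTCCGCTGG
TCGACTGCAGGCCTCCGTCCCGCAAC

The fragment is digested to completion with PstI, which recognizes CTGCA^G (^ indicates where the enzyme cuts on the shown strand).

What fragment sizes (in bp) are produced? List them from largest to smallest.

249, 17 bp

The PstI site (CTGCAG) starts at position 245.
PstI cuts after base 5 of each site (before the last base), so after position 249.
Linear molecule, 1 cut → 2 fragments:
  1–249 → 249 bp
  250–266 → 17 bp
Sorted largest to smallest: 249, 17 bp.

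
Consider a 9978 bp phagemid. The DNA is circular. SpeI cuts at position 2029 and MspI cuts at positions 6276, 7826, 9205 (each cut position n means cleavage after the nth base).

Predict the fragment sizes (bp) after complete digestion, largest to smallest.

4247, 2802, 1550, 1379 bp

Combined cut positions (sorted): 2029, 6276, 7826, 9205.
Circular molecule, 4 cuts → 4 fragments:
  6276 − 2029 = 4247 bp
  7826 − 6276 = 1550 bp
  9205 − 7826 = 1379 bp
  wrap: 9978 − 9205 + 2029 = 2802 bp
Sorted largest to smallest: 4247, 2802, 1550, 1379 bp.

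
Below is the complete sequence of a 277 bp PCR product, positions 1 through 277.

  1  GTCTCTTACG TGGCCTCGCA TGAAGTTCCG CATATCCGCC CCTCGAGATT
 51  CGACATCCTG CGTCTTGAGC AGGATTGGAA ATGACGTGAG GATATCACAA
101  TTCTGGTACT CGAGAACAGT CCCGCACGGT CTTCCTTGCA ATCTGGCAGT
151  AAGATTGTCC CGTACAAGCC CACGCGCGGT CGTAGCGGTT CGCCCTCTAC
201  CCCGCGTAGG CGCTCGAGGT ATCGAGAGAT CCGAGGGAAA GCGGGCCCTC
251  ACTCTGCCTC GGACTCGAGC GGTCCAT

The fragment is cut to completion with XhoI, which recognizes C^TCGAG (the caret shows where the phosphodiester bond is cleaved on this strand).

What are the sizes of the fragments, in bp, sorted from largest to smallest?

104, 67, 51, 42, 13 bp

XhoI sites (CTCGAG) start at positions 42, 109, 213, 264.
XhoI cuts after the first base of each site, so after positions 42, 109, 213, 264.
Linear molecule, 4 cuts → 5 fragments:
  1–42 → 42 bp
  43–109 → 67 bp
  110–213 → 104 bp
  214–264 → 51 bp
  265–277 → 13 bp
Sorted largest to smallest: 104, 67, 51, 42, 13 bp.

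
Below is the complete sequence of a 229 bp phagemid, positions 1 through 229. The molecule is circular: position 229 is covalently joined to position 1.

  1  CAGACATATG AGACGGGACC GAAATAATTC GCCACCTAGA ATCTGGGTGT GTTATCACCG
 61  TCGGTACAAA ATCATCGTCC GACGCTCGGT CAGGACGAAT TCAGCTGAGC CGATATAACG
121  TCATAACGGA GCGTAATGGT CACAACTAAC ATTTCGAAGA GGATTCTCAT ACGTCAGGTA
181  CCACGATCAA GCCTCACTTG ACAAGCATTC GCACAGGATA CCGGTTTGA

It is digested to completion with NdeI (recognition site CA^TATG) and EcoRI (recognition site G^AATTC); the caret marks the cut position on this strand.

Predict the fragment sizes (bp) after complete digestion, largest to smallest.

The NdeI site (CATATG) starts at position 5.
NdeI cuts after base 2 of each site, so after position 6.
The EcoRI site (GAATTC) starts at position 97.
EcoRI cuts after the first base of each site, so after position 97.
Combined cut positions: 6, 97.
Circular molecule, 2 cuts → 2 fragments:
  7–97 → 91 bp
  98–229 then 1–6 → 132 + 6 = 138 bp
Sorted largest to smallest: 138, 91 bp.

138, 91 bp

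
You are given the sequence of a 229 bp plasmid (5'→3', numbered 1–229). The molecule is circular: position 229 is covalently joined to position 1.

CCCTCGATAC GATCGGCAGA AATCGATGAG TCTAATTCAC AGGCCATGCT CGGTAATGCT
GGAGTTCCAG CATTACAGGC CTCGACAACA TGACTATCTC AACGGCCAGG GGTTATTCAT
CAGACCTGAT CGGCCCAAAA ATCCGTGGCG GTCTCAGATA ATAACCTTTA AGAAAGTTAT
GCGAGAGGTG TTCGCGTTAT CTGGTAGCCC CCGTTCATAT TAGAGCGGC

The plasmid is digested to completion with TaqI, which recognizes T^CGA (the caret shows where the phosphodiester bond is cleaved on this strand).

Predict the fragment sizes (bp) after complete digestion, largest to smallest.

151, 59, 19 bp

TaqI sites (TCGA) start at positions 4, 23, 82.
TaqI cuts after the first base of each site, so after positions 4, 23, 82.
Circular molecule, 3 cuts → 3 fragments:
  5–23 → 19 bp
  24–82 → 59 bp
  83–229 then 1–4 → 147 + 4 = 151 bp
Sorted largest to smallest: 151, 59, 19 bp.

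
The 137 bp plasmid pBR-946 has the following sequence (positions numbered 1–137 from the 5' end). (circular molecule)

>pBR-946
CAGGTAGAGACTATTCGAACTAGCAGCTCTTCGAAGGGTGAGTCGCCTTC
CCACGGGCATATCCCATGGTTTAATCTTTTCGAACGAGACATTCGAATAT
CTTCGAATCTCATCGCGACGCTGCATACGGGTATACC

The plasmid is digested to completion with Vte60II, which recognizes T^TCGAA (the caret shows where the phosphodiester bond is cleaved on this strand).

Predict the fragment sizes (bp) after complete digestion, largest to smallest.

Vte60II sites (TTCGAA) start at positions 14, 30, 79, 92, 102.
Vte60II cuts after the first base of each site, so after positions 14, 30, 79, 92, 102.
Circular molecule, 5 cuts → 5 fragments:
  15–30 → 16 bp
  31–79 → 49 bp
  80–92 → 13 bp
  93–102 → 10 bp
  103–137 then 1–14 → 35 + 14 = 49 bp
Sorted largest to smallest: 49, 49, 16, 13, 10 bp.

49, 49, 16, 13, 10 bp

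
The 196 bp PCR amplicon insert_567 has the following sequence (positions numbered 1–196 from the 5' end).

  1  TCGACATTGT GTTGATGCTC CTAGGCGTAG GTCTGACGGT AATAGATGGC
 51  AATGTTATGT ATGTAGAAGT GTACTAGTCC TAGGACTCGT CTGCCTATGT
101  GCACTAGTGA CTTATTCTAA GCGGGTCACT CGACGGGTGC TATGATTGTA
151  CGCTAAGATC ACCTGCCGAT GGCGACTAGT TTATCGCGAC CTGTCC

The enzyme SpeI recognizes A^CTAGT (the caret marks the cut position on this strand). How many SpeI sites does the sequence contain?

3

ACTAGT occurs starting at positions 73, 103, 175.
SpeI cuts at 3 sites.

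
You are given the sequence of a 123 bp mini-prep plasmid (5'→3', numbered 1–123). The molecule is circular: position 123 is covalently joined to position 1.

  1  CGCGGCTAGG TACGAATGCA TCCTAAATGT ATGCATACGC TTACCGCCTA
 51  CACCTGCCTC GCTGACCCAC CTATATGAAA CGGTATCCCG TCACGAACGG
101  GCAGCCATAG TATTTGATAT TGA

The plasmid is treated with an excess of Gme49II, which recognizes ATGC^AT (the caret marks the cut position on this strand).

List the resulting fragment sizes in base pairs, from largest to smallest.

108, 15 bp

Gme49II sites (ATGCAT) start at positions 16, 31.
Gme49II cuts after base 4 of each site, so after positions 19, 34.
Circular molecule, 2 cuts → 2 fragments:
  20–34 → 15 bp
  35–123 then 1–19 → 89 + 19 = 108 bp
Sorted largest to smallest: 108, 15 bp.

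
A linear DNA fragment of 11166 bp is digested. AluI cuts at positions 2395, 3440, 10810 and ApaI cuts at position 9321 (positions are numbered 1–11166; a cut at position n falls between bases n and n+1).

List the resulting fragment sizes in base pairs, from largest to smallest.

Combined cut positions (sorted): 2395, 3440, 9321, 10810.
Linear molecule, 4 cuts → 5 fragments:
  2395 − 0 = 2395 bp
  3440 − 2395 = 1045 bp
  9321 − 3440 = 5881 bp
  10810 − 9321 = 1489 bp
  11166 − 10810 = 356 bp
Sorted largest to smallest: 5881, 2395, 1489, 1045, 356 bp.

5881, 2395, 1489, 1045, 356 bp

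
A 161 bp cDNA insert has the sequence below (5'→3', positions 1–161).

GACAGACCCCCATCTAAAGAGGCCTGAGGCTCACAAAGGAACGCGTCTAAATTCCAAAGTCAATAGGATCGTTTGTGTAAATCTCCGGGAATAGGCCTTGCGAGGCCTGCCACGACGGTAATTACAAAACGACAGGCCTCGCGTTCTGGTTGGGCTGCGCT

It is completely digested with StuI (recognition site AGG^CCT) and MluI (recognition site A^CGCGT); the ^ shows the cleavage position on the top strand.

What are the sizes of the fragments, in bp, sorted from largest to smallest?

54, 31, 25, 22, 19, 10 bp

StuI sites (AGGCCT) start at positions 20, 93, 103, 134.
StuI cuts after base 3 of each site, so after positions 22, 95, 105, 136.
The MluI site (ACGCGT) starts at position 41.
MluI cuts after the first base of each site, so after position 41.
Combined cut positions: 22, 41, 95, 105, 136.
Linear molecule, 5 cuts → 6 fragments:
  1–22 → 22 bp
  23–41 → 19 bp
  42–95 → 54 bp
  96–105 → 10 bp
  106–136 → 31 bp
  137–161 → 25 bp
Sorted largest to smallest: 54, 31, 25, 22, 19, 10 bp.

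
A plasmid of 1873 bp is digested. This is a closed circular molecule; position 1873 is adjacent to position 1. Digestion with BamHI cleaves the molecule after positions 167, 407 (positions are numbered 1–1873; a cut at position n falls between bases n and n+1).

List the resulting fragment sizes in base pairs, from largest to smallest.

1633, 240 bp

Circular molecule, 2 cuts → 2 fragments:
  407 − 167 = 240 bp
  wrap: 1873 − 407 + 167 = 1633 bp
Sorted largest to smallest: 1633, 240 bp.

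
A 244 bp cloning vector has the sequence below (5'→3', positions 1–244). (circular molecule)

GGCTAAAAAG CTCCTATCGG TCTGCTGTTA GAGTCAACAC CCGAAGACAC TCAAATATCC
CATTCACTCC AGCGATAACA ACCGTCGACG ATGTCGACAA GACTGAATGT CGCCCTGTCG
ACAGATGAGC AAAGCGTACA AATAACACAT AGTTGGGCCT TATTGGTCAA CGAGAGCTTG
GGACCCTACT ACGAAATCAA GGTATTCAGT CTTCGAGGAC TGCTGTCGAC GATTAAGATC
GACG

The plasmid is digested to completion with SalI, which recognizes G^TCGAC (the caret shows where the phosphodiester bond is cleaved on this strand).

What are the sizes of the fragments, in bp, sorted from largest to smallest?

108, 103, 24, 9 bp

SalI sites (GTCGAC) start at positions 84, 93, 117, 225.
SalI cuts after the first base of each site, so after positions 84, 93, 117, 225.
Circular molecule, 4 cuts → 4 fragments:
  85–93 → 9 bp
  94–117 → 24 bp
  118–225 → 108 bp
  226–244 then 1–84 → 19 + 84 = 103 bp
Sorted largest to smallest: 108, 103, 24, 9 bp.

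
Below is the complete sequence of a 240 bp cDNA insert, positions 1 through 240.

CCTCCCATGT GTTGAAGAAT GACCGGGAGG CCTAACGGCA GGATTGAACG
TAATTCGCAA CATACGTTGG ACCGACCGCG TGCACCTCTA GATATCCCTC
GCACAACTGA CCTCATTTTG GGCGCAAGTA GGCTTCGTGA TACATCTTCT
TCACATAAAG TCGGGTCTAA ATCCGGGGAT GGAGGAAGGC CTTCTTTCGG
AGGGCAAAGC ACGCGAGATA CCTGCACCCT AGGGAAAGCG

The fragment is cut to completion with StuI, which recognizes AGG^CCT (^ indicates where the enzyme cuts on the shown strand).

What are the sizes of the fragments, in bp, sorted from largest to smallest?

159, 51, 30 bp

StuI sites (AGGCCT) start at positions 28, 187.
StuI cuts after base 3 of each site, so after positions 30, 189.
Linear molecule, 2 cuts → 3 fragments:
  1–30 → 30 bp
  31–189 → 159 bp
  190–240 → 51 bp
Sorted largest to smallest: 159, 51, 30 bp.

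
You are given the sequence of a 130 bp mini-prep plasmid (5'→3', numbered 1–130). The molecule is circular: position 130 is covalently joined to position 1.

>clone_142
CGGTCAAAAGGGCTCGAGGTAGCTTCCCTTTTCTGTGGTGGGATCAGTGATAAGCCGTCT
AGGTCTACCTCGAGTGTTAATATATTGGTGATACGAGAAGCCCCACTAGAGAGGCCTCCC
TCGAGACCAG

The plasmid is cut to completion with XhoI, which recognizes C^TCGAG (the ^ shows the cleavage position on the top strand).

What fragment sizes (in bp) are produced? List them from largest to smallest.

XhoI sites (CTCGAG) start at positions 13, 69, 120.
XhoI cuts after the first base of each site, so after positions 13, 69, 120.
Circular molecule, 3 cuts → 3 fragments:
  14–69 → 56 bp
  70–120 → 51 bp
  121–130 then 1–13 → 10 + 13 = 23 bp
Sorted largest to smallest: 56, 51, 23 bp.

56, 51, 23 bp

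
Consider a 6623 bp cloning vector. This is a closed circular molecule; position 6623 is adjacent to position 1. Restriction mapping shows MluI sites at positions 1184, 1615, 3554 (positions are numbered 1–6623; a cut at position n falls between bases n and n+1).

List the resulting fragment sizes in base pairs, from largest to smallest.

Circular molecule, 3 cuts → 3 fragments:
  1615 − 1184 = 431 bp
  3554 − 1615 = 1939 bp
  wrap: 6623 − 3554 + 1184 = 4253 bp
Sorted largest to smallest: 4253, 1939, 431 bp.

4253, 1939, 431 bp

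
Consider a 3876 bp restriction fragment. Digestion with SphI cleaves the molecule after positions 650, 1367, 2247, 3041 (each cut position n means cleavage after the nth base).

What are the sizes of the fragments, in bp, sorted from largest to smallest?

880, 835, 794, 717, 650 bp

Linear molecule, 4 cuts → 5 fragments:
  650 − 0 = 650 bp
  1367 − 650 = 717 bp
  2247 − 1367 = 880 bp
  3041 − 2247 = 794 bp
  3876 − 3041 = 835 bp
Sorted largest to smallest: 880, 835, 794, 717, 650 bp.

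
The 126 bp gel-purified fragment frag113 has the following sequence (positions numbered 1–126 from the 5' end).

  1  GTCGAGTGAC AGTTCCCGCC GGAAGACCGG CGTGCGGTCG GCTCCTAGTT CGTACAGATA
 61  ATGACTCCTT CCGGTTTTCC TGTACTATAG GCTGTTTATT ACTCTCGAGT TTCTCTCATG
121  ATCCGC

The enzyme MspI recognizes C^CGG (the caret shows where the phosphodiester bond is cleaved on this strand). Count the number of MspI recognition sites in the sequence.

3

CCGG occurs starting at positions 19, 27, 71.
MspI cuts at 3 sites.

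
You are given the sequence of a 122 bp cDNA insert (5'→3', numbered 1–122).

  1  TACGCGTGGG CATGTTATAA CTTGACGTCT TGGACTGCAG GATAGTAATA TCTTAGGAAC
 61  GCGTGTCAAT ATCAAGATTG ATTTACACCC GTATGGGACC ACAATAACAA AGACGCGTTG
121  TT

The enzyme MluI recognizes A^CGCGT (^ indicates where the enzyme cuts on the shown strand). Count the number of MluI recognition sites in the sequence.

3

ACGCGT occurs starting at positions 2, 59, 113.
MluI cuts at 3 sites.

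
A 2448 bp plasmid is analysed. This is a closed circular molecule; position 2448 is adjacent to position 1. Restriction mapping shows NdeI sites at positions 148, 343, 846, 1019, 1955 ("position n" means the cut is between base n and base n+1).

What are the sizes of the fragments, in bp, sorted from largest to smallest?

Circular molecule, 5 cuts → 5 fragments:
  343 − 148 = 195 bp
  846 − 343 = 503 bp
  1019 − 846 = 173 bp
  1955 − 1019 = 936 bp
  wrap: 2448 − 1955 + 148 = 641 bp
Sorted largest to smallest: 936, 641, 503, 195, 173 bp.

936, 641, 503, 195, 173 bp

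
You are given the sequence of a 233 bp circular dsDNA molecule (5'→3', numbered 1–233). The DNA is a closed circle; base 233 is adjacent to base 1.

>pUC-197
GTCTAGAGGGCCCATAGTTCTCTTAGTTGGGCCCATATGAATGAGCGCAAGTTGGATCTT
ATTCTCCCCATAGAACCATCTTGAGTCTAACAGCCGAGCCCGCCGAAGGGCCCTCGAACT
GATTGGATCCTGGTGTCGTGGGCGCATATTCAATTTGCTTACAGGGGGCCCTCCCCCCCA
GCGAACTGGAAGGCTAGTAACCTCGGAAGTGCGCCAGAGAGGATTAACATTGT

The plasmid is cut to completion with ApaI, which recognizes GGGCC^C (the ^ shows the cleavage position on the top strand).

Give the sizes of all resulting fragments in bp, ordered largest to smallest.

ApaI sites (GGGCCC) start at positions 8, 29, 108, 166.
ApaI cuts after base 5 of each site (before the last base), so after positions 12, 33, 112, 170.
Circular molecule, 4 cuts → 4 fragments:
  13–33 → 21 bp
  34–112 → 79 bp
  113–170 → 58 bp
  171–233 then 1–12 → 63 + 12 = 75 bp
Sorted largest to smallest: 79, 75, 58, 21 bp.

79, 75, 58, 21 bp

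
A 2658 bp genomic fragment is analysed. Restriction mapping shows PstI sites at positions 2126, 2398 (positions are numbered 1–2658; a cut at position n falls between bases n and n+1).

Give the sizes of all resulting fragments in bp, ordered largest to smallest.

2126, 272, 260 bp

Linear molecule, 2 cuts → 3 fragments:
  2126 − 0 = 2126 bp
  2398 − 2126 = 272 bp
  2658 − 2398 = 260 bp
Sorted largest to smallest: 2126, 272, 260 bp.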